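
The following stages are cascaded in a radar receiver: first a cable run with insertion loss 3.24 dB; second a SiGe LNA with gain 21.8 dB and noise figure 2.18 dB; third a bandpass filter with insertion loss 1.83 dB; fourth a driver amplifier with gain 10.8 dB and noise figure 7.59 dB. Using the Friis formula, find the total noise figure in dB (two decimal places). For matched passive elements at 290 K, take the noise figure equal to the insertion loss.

Convert to linear (a loss of L dB is a gain of −L dB): F_i = 10^(NF_i/10), G_i = 10^(G_i,dB/10)
  Stage 1: F_1 = 10^(3.24/10) = 2.109, G_1 = 10^(−3.24/10) = 0.4742
  Stage 2: F_2 = 10^(2.18/10) = 1.652, G_2 = 10^(21.8/10) = 151.4
  Stage 3: F_3 = 10^(1.83/10) = 1.524, G_3 = 10^(−1.83/10) = 0.6561
  Stage 4: F_4 = 10^(7.59/10) = 5.741, G_4 = 10^(10.8/10) = 12.02
Friis cascade:
  F = 2.109 + (1.652 − 1)/0.4742 + (1.524 − 1)/71.78 + (5.741 − 1)/47.10 = 3.591
NF = 10 log₁₀(3.591) = 5.55 dB

5.55 dB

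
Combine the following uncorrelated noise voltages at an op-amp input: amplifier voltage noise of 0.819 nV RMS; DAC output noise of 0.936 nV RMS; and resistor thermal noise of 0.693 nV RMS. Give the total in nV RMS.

Uncorrelated sources add in power (mean-square): V_tot = √(ΣV_i²)
V_tot = √[(8.19×10⁻¹⁰)² + (9.36×10⁻¹⁰)² + (6.93×10⁻¹⁰)²] = 1.42×10⁻⁹ V = 1.42 nV

1.42 nV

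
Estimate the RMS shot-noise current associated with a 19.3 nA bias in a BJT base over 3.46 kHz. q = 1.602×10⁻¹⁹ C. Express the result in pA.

4.63 pA

I_n = √(2qI·B)
2qI·B = 2 × 1.602×10⁻¹⁹ × 1.93×10⁻⁸ × 3.46×10³ = 2.14×10⁻²³ A²
I_n = √(2.14×10⁻²³) = 4.63×10⁻¹² A = 4.63 pA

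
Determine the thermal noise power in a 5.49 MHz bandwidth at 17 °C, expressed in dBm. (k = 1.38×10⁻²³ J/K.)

−106.6 dBm

T = 17 °C + 273.15 = 290.15 K
P_n = kTB = 1.38×10⁻²³ × 290.15 × 5.49×10⁶ = 2.20×10⁻¹⁴ W
In dBm: 10 log₁₀(2.20×10⁻¹⁴ / 10⁻³) = −106.6 dBm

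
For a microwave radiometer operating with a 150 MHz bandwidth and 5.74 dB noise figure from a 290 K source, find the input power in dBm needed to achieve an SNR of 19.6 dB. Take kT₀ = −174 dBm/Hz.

−66.9 dBm

Sensitivity = −174 + 10 log₁₀(B) + NF + SNR_min
= −174 + 81.76 + 5.74 + 19.6
= −66.90 dBm → −66.9 dBm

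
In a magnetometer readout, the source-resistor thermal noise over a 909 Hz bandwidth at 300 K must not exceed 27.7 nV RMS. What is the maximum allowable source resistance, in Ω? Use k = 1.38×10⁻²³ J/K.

Johnson–Nyquist: V_n = √(4kTRB) ⇒ R = V_n² / (4kTB)
4kTB = 4 × 1.38×10⁻²³ × 300 × 9.09×10² = 1.51×10⁻¹⁷
R = (2.77×10⁻⁸)² / 1.51×10⁻¹⁷ = 5.10×10¹ Ω = 51.0 Ω

51.0 Ω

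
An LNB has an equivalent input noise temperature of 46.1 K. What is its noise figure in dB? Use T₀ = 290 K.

0.641 dB

F = 1 + T_e/T₀ = 1 + 46.1/290 = 1.15897
NF = 10 log₁₀(1.15897) = 0.641 dB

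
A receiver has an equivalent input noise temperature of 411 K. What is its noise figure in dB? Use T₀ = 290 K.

F = 1 + T_e/T₀ = 1 + 411/290 = 2.41724
NF = 10 log₁₀(2.41724) = 3.83 dB

3.83 dB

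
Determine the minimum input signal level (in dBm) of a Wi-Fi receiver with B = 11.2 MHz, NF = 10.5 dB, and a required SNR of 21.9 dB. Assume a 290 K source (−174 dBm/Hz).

Sensitivity = −174 + 10 log₁₀(B) + NF + SNR_min
= −174 + 70.49 + 10.5 + 21.9
= −71.11 dBm → −71.1 dBm

−71.1 dBm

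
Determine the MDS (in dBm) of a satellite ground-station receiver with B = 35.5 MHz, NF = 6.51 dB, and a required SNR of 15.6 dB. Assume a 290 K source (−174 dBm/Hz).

Sensitivity = −174 + 10 log₁₀(B) + NF + SNR_min
= −174 + 75.5 + 6.51 + 15.6
= −76.39 dBm → −76.4 dBm

−76.4 dBm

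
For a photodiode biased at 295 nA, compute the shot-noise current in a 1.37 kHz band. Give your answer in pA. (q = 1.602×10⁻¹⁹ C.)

11.4 pA

I_n = √(2qI·B)
2qI·B = 2 × 1.602×10⁻¹⁹ × 2.95×10⁻⁷ × 1.37×10³ = 1.29×10⁻²² A²
I_n = √(1.29×10⁻²²) = 1.14×10⁻¹¹ A = 11.4 pA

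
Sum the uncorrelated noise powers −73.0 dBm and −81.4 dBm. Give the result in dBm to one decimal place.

−72.4 dBm

Convert to linear, add, convert back:
P₁ = 5.01×10⁻¹¹ W, P₂ = 7.24×10⁻¹² W
P_tot = 5.74×10⁻¹¹ W → 10 log₁₀(P_tot / 10⁻³) = −72.4 dBm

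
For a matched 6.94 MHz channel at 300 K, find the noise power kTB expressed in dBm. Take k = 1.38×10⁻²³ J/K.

P_n = kTB = 1.38×10⁻²³ × 300 × 6.94×10⁶ = 2.87×10⁻¹⁴ W
In dBm: 10 log₁₀(2.87×10⁻¹⁴ / 10⁻³) = −105.4 dBm

−105.4 dBm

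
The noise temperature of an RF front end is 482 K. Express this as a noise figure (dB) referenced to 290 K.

4.25 dB

F = 1 + T_e/T₀ = 1 + 482/290 = 2.66207
NF = 10 log₁₀(2.66207) = 4.25 dB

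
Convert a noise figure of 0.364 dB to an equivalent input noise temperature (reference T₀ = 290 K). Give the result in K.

F = 10^(0.364/10) = 1.08743
T_e = (F − 1)·T₀ = (1.08743 − 1) × 290 = 25.4 K

25.4 K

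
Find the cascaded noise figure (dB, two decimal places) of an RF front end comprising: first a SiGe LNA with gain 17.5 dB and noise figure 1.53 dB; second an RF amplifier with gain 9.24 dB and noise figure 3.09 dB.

Convert to linear (a loss of L dB is a gain of −L dB): F_i = 10^(NF_i/10), G_i = 10^(G_i,dB/10)
  Stage 1: F_1 = 10^(1.53/10) = 1.422, G_1 = 10^(17.5/10) = 56.23
  Stage 2: F_2 = 10^(3.09/10) = 2.037, G_2 = 10^(9.24/10) = 8.395
Friis cascade:
  F = 1.422 + (2.037 − 1)/56.23 = 1.441
NF = 10 log₁₀(1.441) = 1.59 dB

1.59 dB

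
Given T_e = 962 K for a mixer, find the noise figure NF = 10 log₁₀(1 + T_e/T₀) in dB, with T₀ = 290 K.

6.35 dB

F = 1 + T_e/T₀ = 1 + 962/290 = 4.31724
NF = 10 log₁₀(4.31724) = 6.35 dB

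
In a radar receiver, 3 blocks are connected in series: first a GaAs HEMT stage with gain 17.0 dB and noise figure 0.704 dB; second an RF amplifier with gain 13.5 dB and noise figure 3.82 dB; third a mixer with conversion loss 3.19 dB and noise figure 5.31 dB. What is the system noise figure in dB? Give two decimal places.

0.81 dB

Convert to linear (a loss of L dB is a gain of −L dB): F_i = 10^(NF_i/10), G_i = 10^(G_i,dB/10)
  Stage 1: F_1 = 10^(0.704/10) = 1.176, G_1 = 10^(17.0/10) = 50.12
  Stage 2: F_2 = 10^(3.82/10) = 2.410, G_2 = 10^(13.5/10) = 22.39
  Stage 3: F_3 = 10^(5.31/10) = 3.396, G_3 = 10^(−3.19/10) = 0.4797
Friis cascade:
  F = 1.176 + (2.410 − 1)/50.12 + (3.396 − 1)/1122 = 1.206
NF = 10 log₁₀(1.206) = 0.81 dB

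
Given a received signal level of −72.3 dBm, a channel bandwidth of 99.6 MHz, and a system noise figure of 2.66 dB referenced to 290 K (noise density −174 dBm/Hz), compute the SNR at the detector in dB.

19.1 dB

Noise floor: N = −174 + 10 log₁₀(B) + NF
10 log₁₀(9.96×10⁷) = 79.98 dB
N = −174 + 79.98 + 2.66 = −91.36 dBm
SNR = P_sig − N = −72.3 − (−91.36) = 19.06 dB → 19.1 dB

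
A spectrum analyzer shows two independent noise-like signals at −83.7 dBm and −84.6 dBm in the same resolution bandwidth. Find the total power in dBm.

−81.1 dBm

Convert to linear, add, convert back:
P₁ = 4.27×10⁻¹² W, P₂ = 3.47×10⁻¹² W
P_tot = 7.73×10⁻¹² W → 10 log₁₀(P_tot / 10⁻³) = −81.1 dBm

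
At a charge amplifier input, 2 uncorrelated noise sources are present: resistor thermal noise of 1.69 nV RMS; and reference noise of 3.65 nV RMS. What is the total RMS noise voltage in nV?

4.02 nV

Uncorrelated sources add in power (mean-square): V_tot = √(ΣV_i²)
V_tot = √[(1.69×10⁻⁹)² + (3.65×10⁻⁹)²] = 4.02×10⁻⁹ V = 4.02 nV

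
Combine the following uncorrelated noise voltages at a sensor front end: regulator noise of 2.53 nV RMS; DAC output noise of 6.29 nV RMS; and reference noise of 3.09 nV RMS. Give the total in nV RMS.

7.45 nV

Uncorrelated sources add in power (mean-square): V_tot = √(ΣV_i²)
V_tot = √[(2.53×10⁻⁹)² + (6.29×10⁻⁹)² + (3.09×10⁻⁹)²] = 7.45×10⁻⁹ V = 7.45 nV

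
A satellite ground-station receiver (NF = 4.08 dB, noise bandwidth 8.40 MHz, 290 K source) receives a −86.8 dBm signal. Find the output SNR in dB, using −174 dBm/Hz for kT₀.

13.9 dB

Noise floor: N = −174 + 10 log₁₀(B) + NF
10 log₁₀(8.40×10⁶) = 69.24 dB
N = −174 + 69.24 + 4.08 = −100.68 dBm
SNR = P_sig − N = −86.8 − (−100.68) = 13.88 dB → 13.9 dB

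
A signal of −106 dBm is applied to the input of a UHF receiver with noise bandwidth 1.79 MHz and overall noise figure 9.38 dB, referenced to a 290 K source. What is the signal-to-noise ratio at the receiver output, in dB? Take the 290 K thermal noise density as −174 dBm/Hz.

−3.9 dB

Noise floor: N = −174 + 10 log₁₀(B) + NF
10 log₁₀(1.79×10⁶) = 62.53 dB
N = −174 + 62.53 + 9.38 = −102.09 dBm
SNR = P_sig − N = −106 − (−102.09) = −3.91 dB → −3.9 dB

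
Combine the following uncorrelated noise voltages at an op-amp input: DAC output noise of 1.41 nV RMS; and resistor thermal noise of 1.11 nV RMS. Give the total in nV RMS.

1.79 nV

Uncorrelated sources add in power (mean-square): V_tot = √(ΣV_i²)
V_tot = √[(1.41×10⁻⁹)² + (1.11×10⁻⁹)²] = 1.79×10⁻⁹ V = 1.79 nV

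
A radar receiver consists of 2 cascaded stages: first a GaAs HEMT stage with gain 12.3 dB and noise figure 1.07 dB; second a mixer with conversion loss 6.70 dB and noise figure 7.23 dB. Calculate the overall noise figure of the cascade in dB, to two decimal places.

1.85 dB

Convert to linear (a loss of L dB is a gain of −L dB): F_i = 10^(NF_i/10), G_i = 10^(G_i,dB/10)
  Stage 1: F_1 = 10^(1.07/10) = 1.279, G_1 = 10^(12.3/10) = 16.98
  Stage 2: F_2 = 10^(7.23/10) = 5.284, G_2 = 10^(−6.70/10) = 0.2138
Friis cascade:
  F = 1.279 + (5.284 − 1)/16.98 = 1.532
NF = 10 log₁₀(1.532) = 1.85 dB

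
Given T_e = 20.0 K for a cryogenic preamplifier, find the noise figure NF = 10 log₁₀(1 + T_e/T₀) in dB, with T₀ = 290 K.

F = 1 + T_e/T₀ = 1 + 20.0/290 = 1.06897
NF = 10 log₁₀(1.06897) = 0.290 dB

0.290 dB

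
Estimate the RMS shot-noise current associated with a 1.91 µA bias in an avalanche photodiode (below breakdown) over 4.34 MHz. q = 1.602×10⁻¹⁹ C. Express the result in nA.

I_n = √(2qI·B)
2qI·B = 2 × 1.602×10⁻¹⁹ × 1.91×10⁻⁶ × 4.34×10⁶ = 2.66×10⁻¹⁸ A²
I_n = √(2.66×10⁻¹⁸) = 1.63×10⁻⁹ A = 1.63 nA

1.63 nA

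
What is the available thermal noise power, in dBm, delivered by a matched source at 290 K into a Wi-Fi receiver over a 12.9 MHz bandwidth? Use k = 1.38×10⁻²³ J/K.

−102.9 dBm

P_n = kTB = 1.38×10⁻²³ × 290 × 1.29×10⁷ = 5.16×10⁻¹⁴ W
In dBm: 10 log₁₀(5.16×10⁻¹⁴ / 10⁻³) = −102.9 dBm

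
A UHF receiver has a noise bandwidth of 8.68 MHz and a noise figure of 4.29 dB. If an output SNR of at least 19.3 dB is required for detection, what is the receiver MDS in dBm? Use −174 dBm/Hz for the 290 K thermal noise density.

−81.0 dBm

Sensitivity = −174 + 10 log₁₀(B) + NF + SNR_min
= −174 + 69.39 + 4.29 + 19.3
= −81.02 dBm → −81.0 dBm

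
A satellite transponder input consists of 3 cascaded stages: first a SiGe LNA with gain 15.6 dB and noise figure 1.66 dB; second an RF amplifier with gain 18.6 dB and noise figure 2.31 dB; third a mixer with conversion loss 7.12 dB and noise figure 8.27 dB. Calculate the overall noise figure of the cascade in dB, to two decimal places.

1.72 dB

Convert to linear (a loss of L dB is a gain of −L dB): F_i = 10^(NF_i/10), G_i = 10^(G_i,dB/10)
  Stage 1: F_1 = 10^(1.66/10) = 1.466, G_1 = 10^(15.6/10) = 36.31
  Stage 2: F_2 = 10^(2.31/10) = 1.702, G_2 = 10^(18.6/10) = 72.44
  Stage 3: F_3 = 10^(8.27/10) = 6.714, G_3 = 10^(−7.12/10) = 0.1941
Friis cascade:
  F = 1.466 + (1.702 − 1)/36.31 + (6.714 − 1)/2630 = 1.487
NF = 10 log₁₀(1.487) = 1.72 dB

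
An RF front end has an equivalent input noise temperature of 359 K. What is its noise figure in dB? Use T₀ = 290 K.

F = 1 + T_e/T₀ = 1 + 359/290 = 2.23793
NF = 10 log₁₀(2.23793) = 3.50 dB

3.50 dB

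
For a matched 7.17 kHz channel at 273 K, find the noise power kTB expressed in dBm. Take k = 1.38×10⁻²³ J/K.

−135.7 dBm

P_n = kTB = 1.38×10⁻²³ × 273 × 7.17×10³ = 2.70×10⁻¹⁷ W
In dBm: 10 log₁₀(2.70×10⁻¹⁷ / 10⁻³) = −135.7 dBm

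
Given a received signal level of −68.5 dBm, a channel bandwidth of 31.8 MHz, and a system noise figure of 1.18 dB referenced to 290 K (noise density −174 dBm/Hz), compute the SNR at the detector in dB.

29.3 dB

Noise floor: N = −174 + 10 log₁₀(B) + NF
10 log₁₀(3.18×10⁷) = 75.02 dB
N = −174 + 75.02 + 1.18 = −97.80 dBm
SNR = P_sig − N = −68.5 − (−97.80) = 29.30 dB → 29.3 dB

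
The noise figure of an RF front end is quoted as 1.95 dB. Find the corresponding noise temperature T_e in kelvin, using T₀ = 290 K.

F = 10^(1.95/10) = 1.56675
T_e = (F − 1)·T₀ = (1.56675 − 1) × 290 = 164 K

164 K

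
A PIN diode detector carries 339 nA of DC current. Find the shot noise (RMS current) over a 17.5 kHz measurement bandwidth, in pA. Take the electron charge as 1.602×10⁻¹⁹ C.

43.6 pA

I_n = √(2qI·B)
2qI·B = 2 × 1.602×10⁻¹⁹ × 3.39×10⁻⁷ × 1.75×10⁴ = 1.90×10⁻²¹ A²
I_n = √(1.90×10⁻²¹) = 4.36×10⁻¹¹ A = 43.6 pA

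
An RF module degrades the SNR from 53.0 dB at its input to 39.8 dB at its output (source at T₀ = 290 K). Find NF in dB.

13.2 dB

NF (dB) = SNR_in(dB) − SNR_out(dB) when the source is at T₀
NF = 53.0 − 39.8 = 13.2 dB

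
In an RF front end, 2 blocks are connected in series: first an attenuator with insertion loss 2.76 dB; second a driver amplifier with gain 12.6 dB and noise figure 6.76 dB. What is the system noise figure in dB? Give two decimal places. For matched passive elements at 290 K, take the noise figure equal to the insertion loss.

9.52 dB

Convert to linear (a loss of L dB is a gain of −L dB): F_i = 10^(NF_i/10), G_i = 10^(G_i,dB/10)
  Stage 1: F_1 = 10^(2.76/10) = 1.888, G_1 = 10^(−2.76/10) = 0.5297
  Stage 2: F_2 = 10^(6.76/10) = 4.742, G_2 = 10^(12.6/10) = 18.20
Friis cascade:
  F = 1.888 + (4.742 − 1)/0.5297 = 8.954
NF = 10 log₁₀(8.954) = 9.52 dB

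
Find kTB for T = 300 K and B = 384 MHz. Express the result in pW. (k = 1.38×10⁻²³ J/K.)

P_n = kTB = 1.38×10⁻²³ × 300 × 3.84×10⁸ = 1.59×10⁻¹² W = 1.59 pW

1.59 pW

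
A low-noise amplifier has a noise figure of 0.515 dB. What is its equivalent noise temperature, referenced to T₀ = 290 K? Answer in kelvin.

36.5 K

F = 10^(0.515/10) = 1.1259
T_e = (F − 1)·T₀ = (1.1259 − 1) × 290 = 36.5 K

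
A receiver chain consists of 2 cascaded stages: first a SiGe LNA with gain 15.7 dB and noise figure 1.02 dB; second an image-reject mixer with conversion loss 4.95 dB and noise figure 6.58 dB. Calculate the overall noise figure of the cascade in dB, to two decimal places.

1.34 dB

Convert to linear (a loss of L dB is a gain of −L dB): F_i = 10^(NF_i/10), G_i = 10^(G_i,dB/10)
  Stage 1: F_1 = 10^(1.02/10) = 1.265, G_1 = 10^(15.7/10) = 37.15
  Stage 2: F_2 = 10^(6.58/10) = 4.550, G_2 = 10^(−4.95/10) = 0.3199
Friis cascade:
  F = 1.265 + (4.550 − 1)/37.15 = 1.360
NF = 10 log₁₀(1.360) = 1.34 dB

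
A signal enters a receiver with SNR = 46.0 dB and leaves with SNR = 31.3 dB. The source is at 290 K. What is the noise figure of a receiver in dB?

NF (dB) = SNR_in(dB) − SNR_out(dB) when the source is at T₀
NF = 46.0 − 31.3 = 14.7 dB

14.7 dB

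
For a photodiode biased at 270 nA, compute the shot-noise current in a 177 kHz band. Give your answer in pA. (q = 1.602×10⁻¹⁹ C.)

124 pA

I_n = √(2qI·B)
2qI·B = 2 × 1.602×10⁻¹⁹ × 2.70×10⁻⁷ × 1.77×10⁵ = 1.53×10⁻²⁰ A²
I_n = √(1.53×10⁻²⁰) = 1.24×10⁻¹⁰ A = 124 pA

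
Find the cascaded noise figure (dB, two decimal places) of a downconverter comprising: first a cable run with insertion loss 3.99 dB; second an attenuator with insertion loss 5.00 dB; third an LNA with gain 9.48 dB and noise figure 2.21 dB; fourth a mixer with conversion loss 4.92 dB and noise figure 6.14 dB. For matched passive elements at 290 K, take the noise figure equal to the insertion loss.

Convert to linear (a loss of L dB is a gain of −L dB): F_i = 10^(NF_i/10), G_i = 10^(G_i,dB/10)
  Stage 1: F_1 = 10^(3.99/10) = 2.506, G_1 = 10^(−3.99/10) = 0.3990
  Stage 2: F_2 = 10^(5.00/10) = 3.162, G_2 = 10^(−5.00/10) = 0.3162
  Stage 3: F_3 = 10^(2.21/10) = 1.663, G_3 = 10^(9.48/10) = 8.872
  Stage 4: F_4 = 10^(6.14/10) = 4.111, G_4 = 10^(−4.92/10) = 0.3221
Friis cascade:
  F = 2.506 + (3.162 − 1)/0.3990 + (1.663 − 1)/0.1262 + (4.111 − 1)/1.119 = 15.96
NF = 10 log₁₀(15.96) = 12.03 dB

12.03 dB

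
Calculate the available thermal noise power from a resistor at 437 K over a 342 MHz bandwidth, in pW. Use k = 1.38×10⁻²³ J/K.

P_n = kTB = 1.38×10⁻²³ × 437 × 3.42×10⁸ = 2.06×10⁻¹² W = 2.06 pW

2.06 pW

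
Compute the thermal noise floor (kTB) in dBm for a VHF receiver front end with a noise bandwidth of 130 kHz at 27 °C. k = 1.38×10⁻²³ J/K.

T = 27 °C + 273.15 = 300.15 K
P_n = kTB = 1.38×10⁻²³ × 300.15 × 1.30×10⁵ = 5.38×10⁻¹⁶ W
In dBm: 10 log₁₀(5.38×10⁻¹⁶ / 10⁻³) = −122.7 dBm

−122.7 dBm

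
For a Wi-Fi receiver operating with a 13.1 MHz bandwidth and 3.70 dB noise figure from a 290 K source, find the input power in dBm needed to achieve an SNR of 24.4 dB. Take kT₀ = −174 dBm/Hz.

−74.7 dBm

Sensitivity = −174 + 10 log₁₀(B) + NF + SNR_min
= −174 + 71.17 + 3.70 + 24.4
= −74.73 dBm → −74.7 dBm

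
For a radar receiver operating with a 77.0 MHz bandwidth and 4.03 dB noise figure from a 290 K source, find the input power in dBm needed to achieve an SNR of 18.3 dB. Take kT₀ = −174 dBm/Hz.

−72.8 dBm

Sensitivity = −174 + 10 log₁₀(B) + NF + SNR_min
= −174 + 78.86 + 4.03 + 18.3
= −72.81 dBm → −72.8 dBm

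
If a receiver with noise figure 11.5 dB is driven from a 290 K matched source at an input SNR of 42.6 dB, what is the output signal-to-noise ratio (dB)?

31.1 dB

By definition F = SNR_in/SNR_out, so in dB: SNR_out = SNR_in − NF
SNR_out = 42.6 − 11.5 = 31.1 dB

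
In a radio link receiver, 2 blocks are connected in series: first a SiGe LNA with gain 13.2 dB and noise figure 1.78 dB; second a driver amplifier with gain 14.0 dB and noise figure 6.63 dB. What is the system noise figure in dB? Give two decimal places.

2.25 dB

Convert to linear (a loss of L dB is a gain of −L dB): F_i = 10^(NF_i/10), G_i = 10^(G_i,dB/10)
  Stage 1: F_1 = 10^(1.78/10) = 1.507, G_1 = 10^(13.2/10) = 20.89
  Stage 2: F_2 = 10^(6.63/10) = 4.603, G_2 = 10^(14.0/10) = 25.12
Friis cascade:
  F = 1.507 + (4.603 − 1)/20.89 = 1.679
NF = 10 log₁₀(1.679) = 2.25 dB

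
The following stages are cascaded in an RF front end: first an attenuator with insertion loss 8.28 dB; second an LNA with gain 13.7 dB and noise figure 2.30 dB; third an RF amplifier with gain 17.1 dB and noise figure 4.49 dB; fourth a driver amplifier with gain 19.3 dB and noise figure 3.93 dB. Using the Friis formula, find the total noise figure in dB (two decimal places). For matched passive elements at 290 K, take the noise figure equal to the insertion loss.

10.78 dB

Convert to linear (a loss of L dB is a gain of −L dB): F_i = 10^(NF_i/10), G_i = 10^(G_i,dB/10)
  Stage 1: F_1 = 10^(8.28/10) = 6.730, G_1 = 10^(−8.28/10) = 0.1486
  Stage 2: F_2 = 10^(2.30/10) = 1.698, G_2 = 10^(13.7/10) = 23.44
  Stage 3: F_3 = 10^(4.49/10) = 2.812, G_3 = 10^(17.1/10) = 51.29
  Stage 4: F_4 = 10^(3.93/10) = 2.472, G_4 = 10^(19.3/10) = 85.11
Friis cascade:
  F = 6.730 + (1.698 − 1)/0.1486 + (2.812 − 1)/3.483 + (2.472 − 1)/178.6 = 11.96
NF = 10 log₁₀(11.96) = 10.78 dB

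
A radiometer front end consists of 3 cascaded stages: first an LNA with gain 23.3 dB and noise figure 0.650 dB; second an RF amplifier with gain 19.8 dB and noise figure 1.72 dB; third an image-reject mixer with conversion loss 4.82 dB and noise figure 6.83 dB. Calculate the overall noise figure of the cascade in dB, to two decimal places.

0.66 dB

Convert to linear (a loss of L dB is a gain of −L dB): F_i = 10^(NF_i/10), G_i = 10^(G_i,dB/10)
  Stage 1: F_1 = 10^(0.650/10) = 1.161, G_1 = 10^(23.3/10) = 213.8
  Stage 2: F_2 = 10^(1.72/10) = 1.486, G_2 = 10^(19.8/10) = 95.50
  Stage 3: F_3 = 10^(6.83/10) = 4.819, G_3 = 10^(−4.82/10) = 0.3296
Friis cascade:
  F = 1.161 + (1.486 − 1)/213.8 + (4.819 − 1)/2.042×10⁴ = 1.164
NF = 10 log₁₀(1.164) = 0.66 dB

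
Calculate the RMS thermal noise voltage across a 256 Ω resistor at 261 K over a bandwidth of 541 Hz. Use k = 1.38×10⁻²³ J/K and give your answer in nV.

44.7 nV

V_n = √(4kTRB)
4kTRB = 4 × 1.38×10⁻²³ × 261 × 2.56×10² × 5.41×10² = 2.00×10⁻¹⁵ V²
V_n = √(2.00×10⁻¹⁵) = 4.47×10⁻⁸ V = 44.7 nV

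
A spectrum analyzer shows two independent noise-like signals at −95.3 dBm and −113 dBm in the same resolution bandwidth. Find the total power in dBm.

Convert to linear, add, convert back:
P₁ = 2.95×10⁻¹³ W, P₂ = 5.01×10⁻¹⁵ W
P_tot = 3.00×10⁻¹³ W → 10 log₁₀(P_tot / 10⁻³) = −95.2 dBm

−95.2 dBm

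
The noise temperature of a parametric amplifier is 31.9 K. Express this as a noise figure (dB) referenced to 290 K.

F = 1 + T_e/T₀ = 1 + 31.9/290 = 1.11
NF = 10 log₁₀(1.11) = 0.453 dB

0.453 dB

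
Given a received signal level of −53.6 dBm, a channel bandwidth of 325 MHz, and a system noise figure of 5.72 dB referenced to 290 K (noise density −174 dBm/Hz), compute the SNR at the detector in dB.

29.6 dB

Noise floor: N = −174 + 10 log₁₀(B) + NF
10 log₁₀(3.25×10⁸) = 85.12 dB
N = −174 + 85.12 + 5.72 = −83.16 dBm
SNR = P_sig − N = −53.6 − (−83.16) = 29.56 dB → 29.6 dB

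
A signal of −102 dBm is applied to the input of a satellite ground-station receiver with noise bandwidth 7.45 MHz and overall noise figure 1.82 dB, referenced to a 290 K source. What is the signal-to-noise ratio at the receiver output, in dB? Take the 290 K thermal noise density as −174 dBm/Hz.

1.5 dB

Noise floor: N = −174 + 10 log₁₀(B) + NF
10 log₁₀(7.45×10⁶) = 68.72 dB
N = −174 + 68.72 + 1.82 = −103.46 dBm
SNR = P_sig − N = −102 − (−103.46) = 1.46 dB → 1.5 dB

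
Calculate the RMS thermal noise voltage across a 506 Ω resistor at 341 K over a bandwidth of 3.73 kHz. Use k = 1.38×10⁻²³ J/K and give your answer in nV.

V_n = √(4kTRB)
4kTRB = 4 × 1.38×10⁻²³ × 341 × 5.06×10² × 3.73×10³ = 3.55×10⁻¹⁴ V²
V_n = √(3.55×10⁻¹⁴) = 1.88×10⁻⁷ V = 188 nV

188 nV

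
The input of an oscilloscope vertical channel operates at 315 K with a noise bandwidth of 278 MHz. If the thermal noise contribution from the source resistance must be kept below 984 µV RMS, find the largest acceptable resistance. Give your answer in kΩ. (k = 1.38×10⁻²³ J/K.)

200 kΩ

Johnson–Nyquist: V_n = √(4kTRB) ⇒ R = V_n² / (4kTB)
4kTB = 4 × 1.38×10⁻²³ × 315 × 2.78×10⁸ = 4.83×10⁻¹²
R = (9.84×10⁻⁴)² / 4.83×10⁻¹² = 2.00×10⁵ Ω = 200 kΩ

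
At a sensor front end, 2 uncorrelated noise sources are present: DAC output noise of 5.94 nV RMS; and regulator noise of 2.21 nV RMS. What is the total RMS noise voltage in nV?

Uncorrelated sources add in power (mean-square): V_tot = √(ΣV_i²)
V_tot = √[(5.94×10⁻⁹)² + (2.21×10⁻⁹)²] = 6.34×10⁻⁹ V = 6.34 nV

6.34 nV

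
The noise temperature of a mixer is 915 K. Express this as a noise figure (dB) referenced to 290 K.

F = 1 + T_e/T₀ = 1 + 915/290 = 4.15517
NF = 10 log₁₀(4.15517) = 6.19 dB

6.19 dB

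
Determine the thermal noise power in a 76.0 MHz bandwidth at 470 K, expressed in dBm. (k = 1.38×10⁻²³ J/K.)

P_n = kTB = 1.38×10⁻²³ × 470 × 7.60×10⁷ = 4.93×10⁻¹³ W
In dBm: 10 log₁₀(4.93×10⁻¹³ / 10⁻³) = −93.1 dBm

−93.1 dBm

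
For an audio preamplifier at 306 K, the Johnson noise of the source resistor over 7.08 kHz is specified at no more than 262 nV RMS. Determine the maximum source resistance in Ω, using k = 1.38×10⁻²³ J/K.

Johnson–Nyquist: V_n = √(4kTRB) ⇒ R = V_n² / (4kTB)
4kTB = 4 × 1.38×10⁻²³ × 306 × 7.08×10³ = 1.20×10⁻¹⁶
R = (2.62×10⁻⁷)² / 1.20×10⁻¹⁶ = 5.74×10² Ω = 574 Ω

574 Ω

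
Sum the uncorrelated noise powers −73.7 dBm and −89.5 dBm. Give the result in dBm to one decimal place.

Convert to linear, add, convert back:
P₁ = 4.27×10⁻¹¹ W, P₂ = 1.12×10⁻¹² W
P_tot = 4.38×10⁻¹¹ W → 10 log₁₀(P_tot / 10⁻³) = −73.6 dBm

−73.6 dBm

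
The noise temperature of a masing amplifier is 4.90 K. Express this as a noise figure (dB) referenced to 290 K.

0.073 dB

F = 1 + T_e/T₀ = 1 + 4.90/290 = 1.0169
NF = 10 log₁₀(1.0169) = 0.073 dB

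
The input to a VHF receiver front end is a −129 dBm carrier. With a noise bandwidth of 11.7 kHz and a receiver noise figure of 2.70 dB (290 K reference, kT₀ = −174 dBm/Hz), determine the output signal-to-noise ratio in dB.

1.6 dB

Noise floor: N = −174 + 10 log₁₀(B) + NF
10 log₁₀(1.17×10⁴) = 40.68 dB
N = −174 + 40.68 + 2.70 = −130.62 dBm
SNR = P_sig − N = −129 − (−130.62) = 1.62 dB → 1.6 dB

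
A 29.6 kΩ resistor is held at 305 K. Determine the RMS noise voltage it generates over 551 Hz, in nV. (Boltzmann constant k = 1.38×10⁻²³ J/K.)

V_n = √(4kTRB)
4kTRB = 4 × 1.38×10⁻²³ × 305 × 2.96×10⁴ × 5.51×10² = 2.75×10⁻¹³ V²
V_n = √(2.75×10⁻¹³) = 5.24×10⁻⁷ V = 524 nV

524 nV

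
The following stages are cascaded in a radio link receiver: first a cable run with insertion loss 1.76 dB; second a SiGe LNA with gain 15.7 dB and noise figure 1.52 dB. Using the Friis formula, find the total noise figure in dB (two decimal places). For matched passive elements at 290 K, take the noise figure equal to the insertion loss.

3.28 dB

Convert to linear (a loss of L dB is a gain of −L dB): F_i = 10^(NF_i/10), G_i = 10^(G_i,dB/10)
  Stage 1: F_1 = 10^(1.76/10) = 1.500, G_1 = 10^(−1.76/10) = 0.6668
  Stage 2: F_2 = 10^(1.52/10) = 1.419, G_2 = 10^(15.7/10) = 37.15
Friis cascade:
  F = 1.500 + (1.419 − 1)/0.6668 = 2.128
NF = 10 log₁₀(2.128) = 3.28 dB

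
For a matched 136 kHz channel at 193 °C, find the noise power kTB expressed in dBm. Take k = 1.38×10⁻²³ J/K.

−120.6 dBm

T = 193 °C + 273.15 = 466.15 K
P_n = kTB = 1.38×10⁻²³ × 466.15 × 1.36×10⁵ = 8.75×10⁻¹⁶ W
In dBm: 10 log₁₀(8.75×10⁻¹⁶ / 10⁻³) = −120.6 dBm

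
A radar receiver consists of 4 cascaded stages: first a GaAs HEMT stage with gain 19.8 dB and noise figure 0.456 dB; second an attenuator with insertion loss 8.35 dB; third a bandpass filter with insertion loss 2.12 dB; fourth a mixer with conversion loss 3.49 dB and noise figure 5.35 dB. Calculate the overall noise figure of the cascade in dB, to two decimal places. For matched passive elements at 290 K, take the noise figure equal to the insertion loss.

Convert to linear (a loss of L dB is a gain of −L dB): F_i = 10^(NF_i/10), G_i = 10^(G_i,dB/10)
  Stage 1: F_1 = 10^(0.456/10) = 1.111, G_1 = 10^(19.8/10) = 95.50
  Stage 2: F_2 = 10^(8.35/10) = 6.839, G_2 = 10^(−8.35/10) = 0.1462
  Stage 3: F_3 = 10^(2.12/10) = 1.629, G_3 = 10^(−2.12/10) = 0.6138
  Stage 4: F_4 = 10^(5.35/10) = 3.428, G_4 = 10^(−3.49/10) = 0.4477
Friis cascade:
  F = 1.111 + (6.839 − 1)/95.50 + (1.629 − 1)/13.96 + (3.428 − 1)/8.570 = 1.500
NF = 10 log₁₀(1.500) = 1.76 dB

1.76 dB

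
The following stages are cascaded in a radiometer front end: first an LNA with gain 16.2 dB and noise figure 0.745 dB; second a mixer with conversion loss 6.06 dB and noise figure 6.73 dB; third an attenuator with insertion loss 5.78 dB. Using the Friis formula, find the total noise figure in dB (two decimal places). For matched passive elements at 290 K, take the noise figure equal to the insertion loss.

1.89 dB

Convert to linear (a loss of L dB is a gain of −L dB): F_i = 10^(NF_i/10), G_i = 10^(G_i,dB/10)
  Stage 1: F_1 = 10^(0.745/10) = 1.187, G_1 = 10^(16.2/10) = 41.69
  Stage 2: F_2 = 10^(6.73/10) = 4.710, G_2 = 10^(−6.06/10) = 0.2477
  Stage 3: F_3 = 10^(5.78/10) = 3.784, G_3 = 10^(−5.78/10) = 0.2642
Friis cascade:
  F = 1.187 + (4.710 − 1)/41.69 + (3.784 − 1)/10.33 = 1.546
NF = 10 log₁₀(1.546) = 1.89 dB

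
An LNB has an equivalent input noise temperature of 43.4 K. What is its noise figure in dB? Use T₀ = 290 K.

F = 1 + T_e/T₀ = 1 + 43.4/290 = 1.14966
NF = 10 log₁₀(1.14966) = 0.606 dB

0.606 dB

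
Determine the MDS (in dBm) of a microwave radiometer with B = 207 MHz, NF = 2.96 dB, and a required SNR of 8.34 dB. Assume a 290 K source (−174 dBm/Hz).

Sensitivity = −174 + 10 log₁₀(B) + NF + SNR_min
= −174 + 83.16 + 2.96 + 8.34
= −79.54 dBm → −79.5 dBm

−79.5 dBm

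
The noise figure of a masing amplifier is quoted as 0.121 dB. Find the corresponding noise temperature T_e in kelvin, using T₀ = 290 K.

8.19 K

F = 10^(0.121/10) = 1.02825
T_e = (F − 1)·T₀ = (1.02825 − 1) × 290 = 8.19 K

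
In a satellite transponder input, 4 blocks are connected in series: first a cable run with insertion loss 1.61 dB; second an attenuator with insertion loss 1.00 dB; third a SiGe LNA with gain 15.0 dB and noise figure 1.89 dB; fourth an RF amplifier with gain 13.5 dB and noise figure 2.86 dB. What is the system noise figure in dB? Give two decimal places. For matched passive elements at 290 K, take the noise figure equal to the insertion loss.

Convert to linear (a loss of L dB is a gain of −L dB): F_i = 10^(NF_i/10), G_i = 10^(G_i,dB/10)
  Stage 1: F_1 = 10^(1.61/10) = 1.449, G_1 = 10^(−1.61/10) = 0.6902
  Stage 2: F_2 = 10^(1.00/10) = 1.259, G_2 = 10^(−1.00/10) = 0.7943
  Stage 3: F_3 = 10^(1.89/10) = 1.545, G_3 = 10^(15.0/10) = 31.62
  Stage 4: F_4 = 10^(2.86/10) = 1.932, G_4 = 10^(13.5/10) = 22.39
Friis cascade:
  F = 1.449 + (1.259 − 1)/0.6902 + (1.545 − 1)/0.5483 + (1.932 − 1)/17.34 = 2.872
NF = 10 log₁₀(2.872) = 4.58 dB

4.58 dB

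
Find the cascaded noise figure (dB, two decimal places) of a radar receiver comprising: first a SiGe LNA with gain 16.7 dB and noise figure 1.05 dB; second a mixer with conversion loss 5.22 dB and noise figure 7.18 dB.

1.35 dB

Convert to linear (a loss of L dB is a gain of −L dB): F_i = 10^(NF_i/10), G_i = 10^(G_i,dB/10)
  Stage 1: F_1 = 10^(1.05/10) = 1.274, G_1 = 10^(16.7/10) = 46.77
  Stage 2: F_2 = 10^(7.18/10) = 5.224, G_2 = 10^(−5.22/10) = 0.3006
Friis cascade:
  F = 1.274 + (5.224 − 1)/46.77 = 1.364
NF = 10 log₁₀(1.364) = 1.35 dB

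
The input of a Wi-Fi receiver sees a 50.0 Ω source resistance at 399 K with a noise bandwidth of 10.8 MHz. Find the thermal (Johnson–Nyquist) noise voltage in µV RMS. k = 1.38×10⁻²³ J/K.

3.45 µV

V_n = √(4kTRB)
4kTRB = 4 × 1.38×10⁻²³ × 399 × 5.00×10¹ × 1.08×10⁷ = 1.19×10⁻¹¹ V²
V_n = √(1.19×10⁻¹¹) = 3.45×10⁻⁶ V = 3.45 µV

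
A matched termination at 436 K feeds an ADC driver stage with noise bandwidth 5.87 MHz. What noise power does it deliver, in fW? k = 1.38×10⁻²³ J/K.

P_n = kTB = 1.38×10⁻²³ × 436 × 5.87×10⁶ = 3.53×10⁻¹⁴ W = 35.3 fW

35.3 fW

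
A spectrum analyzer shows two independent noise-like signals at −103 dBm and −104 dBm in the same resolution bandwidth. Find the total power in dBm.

Convert to linear, add, convert back:
P₁ = 5.01×10⁻¹⁴ W, P₂ = 3.98×10⁻¹⁴ W
P_tot = 8.99×10⁻¹⁴ W → 10 log₁₀(P_tot / 10⁻³) = −100.5 dBm

−100.5 dBm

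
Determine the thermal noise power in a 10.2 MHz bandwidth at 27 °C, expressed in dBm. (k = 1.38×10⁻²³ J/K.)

T = 27 °C + 273.15 = 300.15 K
P_n = kTB = 1.38×10⁻²³ × 300.15 × 1.02×10⁷ = 4.22×10⁻¹⁴ W
In dBm: 10 log₁₀(4.22×10⁻¹⁴ / 10⁻³) = −103.7 dBm

−103.7 dBm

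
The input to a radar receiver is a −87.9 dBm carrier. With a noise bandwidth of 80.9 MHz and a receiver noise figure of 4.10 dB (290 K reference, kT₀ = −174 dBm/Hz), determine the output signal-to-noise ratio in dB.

Noise floor: N = −174 + 10 log₁₀(B) + NF
10 log₁₀(8.09×10⁷) = 79.08 dB
N = −174 + 79.08 + 4.10 = −90.82 dBm
SNR = P_sig − N = −87.9 − (−90.82) = 2.92 dB → 2.9 dB

2.9 dB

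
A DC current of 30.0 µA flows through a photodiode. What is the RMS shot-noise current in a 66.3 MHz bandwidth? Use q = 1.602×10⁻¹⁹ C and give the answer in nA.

I_n = √(2qI·B)
2qI·B = 2 × 1.602×10⁻¹⁹ × 3.00×10⁻⁵ × 6.63×10⁷ = 6.37×10⁻¹⁶ A²
I_n = √(6.37×10⁻¹⁶) = 2.52×10⁻⁸ A = 25.2 nA

25.2 nA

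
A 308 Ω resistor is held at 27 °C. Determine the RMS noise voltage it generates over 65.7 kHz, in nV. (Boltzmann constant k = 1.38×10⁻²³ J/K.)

579 nV

T = 27 °C + 273.15 = 300.15 K
V_n = √(4kTRB)
4kTRB = 4 × 1.38×10⁻²³ × 300.15 × 3.08×10² × 6.57×10⁴ = 3.35×10⁻¹³ V²
V_n = √(3.35×10⁻¹³) = 5.79×10⁻⁷ V = 579 nV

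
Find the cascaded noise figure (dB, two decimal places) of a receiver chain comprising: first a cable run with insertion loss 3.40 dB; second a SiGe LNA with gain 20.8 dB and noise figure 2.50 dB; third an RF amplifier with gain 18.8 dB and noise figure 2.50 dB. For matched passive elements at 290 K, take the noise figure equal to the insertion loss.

Convert to linear (a loss of L dB is a gain of −L dB): F_i = 10^(NF_i/10), G_i = 10^(G_i,dB/10)
  Stage 1: F_1 = 10^(3.40/10) = 2.188, G_1 = 10^(−3.40/10) = 0.4571
  Stage 2: F_2 = 10^(2.50/10) = 1.778, G_2 = 10^(20.8/10) = 120.2
  Stage 3: F_3 = 10^(2.50/10) = 1.778, G_3 = 10^(18.8/10) = 75.86
Friis cascade:
  F = 2.188 + (1.778 − 1)/0.4571 + (1.778 − 1)/54.95 = 3.905
NF = 10 log₁₀(3.905) = 5.92 dB

5.92 dB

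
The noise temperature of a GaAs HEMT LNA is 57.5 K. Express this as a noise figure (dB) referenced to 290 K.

0.786 dB

F = 1 + T_e/T₀ = 1 + 57.5/290 = 1.19828
NF = 10 log₁₀(1.19828) = 0.786 dB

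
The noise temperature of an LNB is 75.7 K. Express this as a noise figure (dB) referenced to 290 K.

F = 1 + T_e/T₀ = 1 + 75.7/290 = 1.26103
NF = 10 log₁₀(1.26103) = 1.01 dB

1.01 dB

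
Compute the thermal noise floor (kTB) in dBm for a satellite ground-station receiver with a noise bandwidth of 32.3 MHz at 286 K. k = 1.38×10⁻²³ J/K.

−98.9 dBm

P_n = kTB = 1.38×10⁻²³ × 286 × 3.23×10⁷ = 1.27×10⁻¹³ W
In dBm: 10 log₁₀(1.27×10⁻¹³ / 10⁻³) = −98.9 dBm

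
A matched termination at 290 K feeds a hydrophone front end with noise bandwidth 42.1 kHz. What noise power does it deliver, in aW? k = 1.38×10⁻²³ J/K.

168 aW

P_n = kTB = 1.38×10⁻²³ × 290 × 4.21×10⁴ = 1.68×10⁻¹⁶ W = 168 aW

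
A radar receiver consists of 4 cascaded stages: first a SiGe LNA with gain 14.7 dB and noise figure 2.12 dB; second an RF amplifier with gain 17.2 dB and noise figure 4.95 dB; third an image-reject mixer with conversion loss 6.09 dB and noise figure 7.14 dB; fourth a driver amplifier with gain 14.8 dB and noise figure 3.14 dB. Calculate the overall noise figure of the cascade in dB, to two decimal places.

2.32 dB

Convert to linear (a loss of L dB is a gain of −L dB): F_i = 10^(NF_i/10), G_i = 10^(G_i,dB/10)
  Stage 1: F_1 = 10^(2.12/10) = 1.629, G_1 = 10^(14.7/10) = 29.51
  Stage 2: F_2 = 10^(4.95/10) = 3.126, G_2 = 10^(17.2/10) = 52.48
  Stage 3: F_3 = 10^(7.14/10) = 5.176, G_3 = 10^(−6.09/10) = 0.2460
  Stage 4: F_4 = 10^(3.14/10) = 2.061, G_4 = 10^(14.8/10) = 30.20
Friis cascade:
  F = 1.629 + (3.126 − 1)/29.51 + (5.176 − 1)/1549 + (2.061 − 1)/381.1 = 1.707
NF = 10 log₁₀(1.707) = 2.32 dB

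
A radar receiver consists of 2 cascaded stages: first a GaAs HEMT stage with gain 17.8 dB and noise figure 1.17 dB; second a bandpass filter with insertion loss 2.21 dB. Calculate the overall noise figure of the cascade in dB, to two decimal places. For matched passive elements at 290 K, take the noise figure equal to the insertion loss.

Convert to linear (a loss of L dB is a gain of −L dB): F_i = 10^(NF_i/10), G_i = 10^(G_i,dB/10)
  Stage 1: F_1 = 10^(1.17/10) = 1.309, G_1 = 10^(17.8/10) = 60.26
  Stage 2: F_2 = 10^(2.21/10) = 1.663, G_2 = 10^(−2.21/10) = 0.6012
Friis cascade:
  F = 1.309 + (1.663 − 1)/60.26 = 1.320
NF = 10 log₁₀(1.320) = 1.21 dB

1.21 dB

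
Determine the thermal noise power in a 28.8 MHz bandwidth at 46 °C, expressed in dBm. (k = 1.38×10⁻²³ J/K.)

−99.0 dBm

T = 46 °C + 273.15 = 319.15 K
P_n = kTB = 1.38×10⁻²³ × 319.15 × 2.88×10⁷ = 1.27×10⁻¹³ W
In dBm: 10 log₁₀(1.27×10⁻¹³ / 10⁻³) = −99.0 dBm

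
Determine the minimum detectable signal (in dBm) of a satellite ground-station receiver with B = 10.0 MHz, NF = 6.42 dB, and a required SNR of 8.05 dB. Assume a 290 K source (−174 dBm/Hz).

−89.5 dBm

Sensitivity = −174 + 10 log₁₀(B) + NF + SNR_min
= −174 + 70 + 6.42 + 8.05
= −89.53 dBm → −89.5 dBm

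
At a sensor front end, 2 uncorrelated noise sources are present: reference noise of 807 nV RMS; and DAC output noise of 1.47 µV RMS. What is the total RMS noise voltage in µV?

1.68 µV

Uncorrelated sources add in power (mean-square): V_tot = √(ΣV_i²)
V_tot = √[(8.07×10⁻⁷)² + (1.47×10⁻⁶)²] = 1.68×10⁻⁶ V = 1.68 µV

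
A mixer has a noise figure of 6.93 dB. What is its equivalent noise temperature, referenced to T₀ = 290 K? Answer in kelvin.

F = 10^(6.93/10) = 4.93174
T_e = (F − 1)·T₀ = (4.93174 − 1) × 290 = 1140 K

1140 K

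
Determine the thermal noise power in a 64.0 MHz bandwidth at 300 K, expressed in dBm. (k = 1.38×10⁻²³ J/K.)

P_n = kTB = 1.38×10⁻²³ × 300 × 6.40×10⁷ = 2.65×10⁻¹³ W
In dBm: 10 log₁₀(2.65×10⁻¹³ / 10⁻³) = −95.8 dBm

−95.8 dBm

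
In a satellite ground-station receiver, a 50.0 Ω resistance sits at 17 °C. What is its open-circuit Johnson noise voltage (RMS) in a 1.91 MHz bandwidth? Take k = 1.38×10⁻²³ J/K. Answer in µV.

1.24 µV

T = 17 °C + 273.15 = 290.15 K
V_n = √(4kTRB)
4kTRB = 4 × 1.38×10⁻²³ × 290.15 × 5.00×10¹ × 1.91×10⁶ = 1.53×10⁻¹² V²
V_n = √(1.53×10⁻¹²) = 1.24×10⁻⁶ V = 1.24 µV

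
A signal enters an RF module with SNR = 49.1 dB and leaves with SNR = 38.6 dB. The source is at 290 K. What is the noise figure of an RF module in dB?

NF (dB) = SNR_in(dB) − SNR_out(dB) when the source is at T₀
NF = 49.1 − 38.6 = 10.5 dB

10.5 dB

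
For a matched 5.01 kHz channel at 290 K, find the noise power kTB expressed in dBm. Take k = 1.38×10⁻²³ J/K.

P_n = kTB = 1.38×10⁻²³ × 290 × 5.01×10³ = 2.01×10⁻¹⁷ W
In dBm: 10 log₁₀(2.01×10⁻¹⁷ / 10⁻³) = −137.0 dBm

−137.0 dBm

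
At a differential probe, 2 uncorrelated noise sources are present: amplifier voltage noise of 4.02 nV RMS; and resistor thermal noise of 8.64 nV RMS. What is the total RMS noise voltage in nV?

Uncorrelated sources add in power (mean-square): V_tot = √(ΣV_i²)
V_tot = √[(4.02×10⁻⁹)² + (8.64×10⁻⁹)²] = 9.53×10⁻⁹ V = 9.53 nV

9.53 nV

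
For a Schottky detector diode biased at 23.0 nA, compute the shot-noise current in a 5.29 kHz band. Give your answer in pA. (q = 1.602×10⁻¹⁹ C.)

I_n = √(2qI·B)
2qI·B = 2 × 1.602×10⁻¹⁹ × 2.30×10⁻⁸ × 5.29×10³ = 3.90×10⁻²³ A²
I_n = √(3.90×10⁻²³) = 6.24×10⁻¹² A = 6.24 pA

6.24 pA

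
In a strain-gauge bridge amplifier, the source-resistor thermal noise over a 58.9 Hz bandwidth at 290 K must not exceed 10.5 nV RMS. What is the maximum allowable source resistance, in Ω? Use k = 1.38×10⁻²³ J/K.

117 Ω

Johnson–Nyquist: V_n = √(4kTRB) ⇒ R = V_n² / (4kTB)
4kTB = 4 × 1.38×10⁻²³ × 290 × 5.89×10¹ = 9.43×10⁻¹⁹
R = (1.05×10⁻⁸)² / 9.43×10⁻¹⁹ = 1.17×10² Ω = 117 Ω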